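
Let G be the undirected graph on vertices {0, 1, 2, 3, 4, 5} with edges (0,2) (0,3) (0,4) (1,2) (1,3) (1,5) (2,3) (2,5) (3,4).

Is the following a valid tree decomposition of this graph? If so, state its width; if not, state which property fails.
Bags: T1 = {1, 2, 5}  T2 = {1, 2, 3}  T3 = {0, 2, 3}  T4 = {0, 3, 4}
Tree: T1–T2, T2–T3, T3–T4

Every vertex of G appears in some bag (union = {0, 1, 2, 3, 4, 5}); every edge is covered by a bag; and for each vertex v the set of bags containing v is connected in the bag tree. The decomposition is therefore valid. The largest bag has 3 vertices, so the width is 2.

Yes; width 2.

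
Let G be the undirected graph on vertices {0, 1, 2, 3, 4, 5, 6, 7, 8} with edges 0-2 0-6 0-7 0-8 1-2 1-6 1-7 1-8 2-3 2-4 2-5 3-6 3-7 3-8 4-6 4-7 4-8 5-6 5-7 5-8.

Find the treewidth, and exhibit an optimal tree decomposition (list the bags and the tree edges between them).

Treewidth 4.
Bags: B1 = {1, 2, 6, 7, 8}  B2 = {2, 3, 6, 7, 8}  B3 = {0, 2, 6, 7, 8}  B4 = {2, 4, 6, 7, 8}  B5 = {2, 5, 6, 7, 8}
Tree: B1–B2, B2–B3, B3–B4, B4–B5

The largest bag has 5 vertices, giving width 4; this decomposition certifies tw(G) ≤ 4. For the lower bound: the 5 vertex sets {1,7}, {3,8}, {0,2}, {6}, {4} are disjoint, each induces a connected subgraph, and every pair is joined by at least one edge of G. Contracting each set to a single vertex therefore yields K_{5} as a minor, and since treewidth is minor-monotone, tw(G) ≥ tw(K_{5}) = 4. The upper and lower bounds meet at 4, so that is the treewidth.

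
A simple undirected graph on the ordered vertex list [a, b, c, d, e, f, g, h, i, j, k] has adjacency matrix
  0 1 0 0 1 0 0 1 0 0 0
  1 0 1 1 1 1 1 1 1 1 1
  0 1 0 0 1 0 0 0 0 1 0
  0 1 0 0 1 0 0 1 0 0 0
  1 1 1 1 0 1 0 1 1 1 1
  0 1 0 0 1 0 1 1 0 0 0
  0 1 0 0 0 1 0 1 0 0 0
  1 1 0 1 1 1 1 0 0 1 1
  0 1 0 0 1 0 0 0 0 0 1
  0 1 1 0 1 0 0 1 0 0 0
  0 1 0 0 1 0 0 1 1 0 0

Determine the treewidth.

3

A width-3 tree decomposition is:
Bags: B1 = {b, e, f, h}  B2 = {b, e, h, j}  B3 = {a, b, e, h}  B4 = {b, e, h, k}  B5 = {b, d, e, h}  B6 = {b, c, e, j}  B7 = {b, f, g, h}  B8 = {b, e, i, k}
Tree: B1–B2, B1–B3, B3–B4, B4–B5, B2–B6, B1–B7, B4–B8
Every bag has size at most 4, so the width is 4 − 1 = 3 and tw(G) ≤ 3. Conversely, {b, f, g, h} is a clique of size 4, and the vertices of any clique must share a bag in every tree decomposition; so some bag has ≥ 4 vertices and tw(G) ≥ 3. The upper and lower bounds meet at 3, so that is the treewidth.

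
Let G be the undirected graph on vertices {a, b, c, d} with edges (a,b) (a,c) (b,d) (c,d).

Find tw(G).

2

A width-2 tree decomposition is:
Bags: B1 = {a, b, c}  B2 = {b, c, d}
Tree: B1–B2
Every bag has size at most 3, so the width is 3 − 1 = 2 and tw(G) ≤ 2. The edges b–a–c–d–b form a cycle, so G is not a tree and its treewidth is at least 2. Therefore the treewidth is 2.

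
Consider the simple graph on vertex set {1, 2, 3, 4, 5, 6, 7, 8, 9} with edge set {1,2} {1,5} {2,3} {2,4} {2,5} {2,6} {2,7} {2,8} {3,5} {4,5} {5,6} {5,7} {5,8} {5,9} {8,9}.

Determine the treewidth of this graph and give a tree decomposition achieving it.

Every bag has size at most 3, so the width is 3 − 1 = 2 and tw(G) ≤ 2. Conversely, {5, 8, 9} is a clique of size 3, and the vertices of any clique must share a bag in every tree decomposition; so some bag has ≥ 3 vertices and tw(G) ≥ 2. Therefore the treewidth is 2.

Treewidth 2.
One optimal decomposition is:
Bags: B1 = {1, 2, 5}  B2 = {2, 5, 6}  B3 = {2, 5, 8}  B4 = {5, 8, 9}  B5 = {2, 4, 5}  B6 = {2, 3, 5}  B7 = {2, 5, 7}
Tree: B1–B2, B2–B3, B3–B4, B3–B5, B1–B6, B5–B7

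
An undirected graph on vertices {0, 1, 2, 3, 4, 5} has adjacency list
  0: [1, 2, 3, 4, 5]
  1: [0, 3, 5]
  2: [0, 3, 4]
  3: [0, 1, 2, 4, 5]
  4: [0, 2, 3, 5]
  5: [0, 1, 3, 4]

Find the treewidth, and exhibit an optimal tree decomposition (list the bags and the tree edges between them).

The largest bag has 4 vertices, giving width 3; this decomposition certifies tw(G) ≤ 3. Conversely, {0, 1, 3, 5} is a clique of size 4, and the vertices of any clique must share a bag in every tree decomposition; so some bag has ≥ 4 vertices and tw(G) ≥ 3. Therefore the treewidth is 3.

Treewidth 3.
One optimal decomposition is:
Bags: B1 = {0, 1, 3, 5}  B2 = {0, 3, 4, 5}  B3 = {0, 2, 3, 4}
Tree: B1–B2, B2–B3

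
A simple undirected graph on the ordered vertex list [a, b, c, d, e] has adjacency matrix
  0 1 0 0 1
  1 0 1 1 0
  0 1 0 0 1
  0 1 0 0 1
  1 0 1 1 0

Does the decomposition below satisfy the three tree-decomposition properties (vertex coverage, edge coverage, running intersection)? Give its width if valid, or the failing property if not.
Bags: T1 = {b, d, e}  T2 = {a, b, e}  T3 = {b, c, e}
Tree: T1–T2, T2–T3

Checking the three conditions: (i) the bags cover all of {a, b, c, d, e}; (ii) for each edge, some bag contains both endpoints; (iii) the bags containing any fixed vertex form a subtree. All hold, so the decomposition is valid with width 3 − 1 = 2.

Yes; width 2.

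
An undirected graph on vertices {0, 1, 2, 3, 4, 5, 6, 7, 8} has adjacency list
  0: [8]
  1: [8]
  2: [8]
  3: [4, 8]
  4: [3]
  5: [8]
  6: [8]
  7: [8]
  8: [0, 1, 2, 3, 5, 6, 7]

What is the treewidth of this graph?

1

A width-1 tree decomposition is:
Bags: B1 = {3, 8}  B2 = {1, 8}  B3 = {3, 4}  B4 = {0, 8}  B5 = {5, 8}  B6 = {2, 8}  B7 = {6, 8}  B8 = {7, 8}
Tree: B1–B2, B1–B3, B2–B4, B2–B5, B1–B6, B4–B7, B2–B8
Every bag has size at most 2, so the width is 2 − 1 = 1 and tw(G) ≤ 1. Since G has at least one edge (e.g. 8–3), it is not an edgeless graph, so tw(G) ≥ 1. The upper and lower bounds meet at 1, so that is the treewidth.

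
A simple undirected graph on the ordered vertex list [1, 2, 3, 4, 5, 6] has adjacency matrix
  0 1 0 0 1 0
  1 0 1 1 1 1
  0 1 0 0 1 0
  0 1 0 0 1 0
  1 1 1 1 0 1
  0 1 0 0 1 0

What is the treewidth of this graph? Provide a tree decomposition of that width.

Treewidth 2.
One such decomposition:
Bags: B1 = {2, 4, 5}  B2 = {2, 3, 5}  B3 = {1, 2, 5}  B4 = {2, 5, 6}
Tree: B1–B2, B2–B3, B2–B4

Each bag holds 3 vertices, so the decomposition has width 2, which upper-bounds the treewidth. On the other hand G contains the 3-clique {1, 2, 5}. A clique must lie in a single bag of any decomposition, so no decomposition can have width below 2. Hence tw(G) = 2 exactly.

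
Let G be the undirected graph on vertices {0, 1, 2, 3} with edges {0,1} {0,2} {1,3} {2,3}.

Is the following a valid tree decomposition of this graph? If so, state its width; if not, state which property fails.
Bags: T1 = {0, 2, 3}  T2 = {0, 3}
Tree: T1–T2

A tree decomposition must satisfy three properties: every vertex lies in some bag; for every edge, both endpoints lie together in some bag; and for every vertex, the bags containing it form a connected subtree. Here vertex 1 appears in no bag, so the decomposition is invalid.

No — vertex 1 appears in no bag.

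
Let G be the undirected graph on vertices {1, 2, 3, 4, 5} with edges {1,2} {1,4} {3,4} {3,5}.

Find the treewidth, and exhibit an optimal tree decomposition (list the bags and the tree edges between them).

Each bag holds 2 vertices, so the decomposition has width 1, which upper-bounds the treewidth. Any graph with an edge has treewidth ≥ 1, and G has the edge 5–3. Therefore the treewidth is 1.

Treewidth 1.
One optimal decomposition is:
Bags: B1 = {3, 5}  B2 = {3, 4}  B3 = {1, 4}  B4 = {1, 2}
Tree: B1–B2, B2–B3, B3–B4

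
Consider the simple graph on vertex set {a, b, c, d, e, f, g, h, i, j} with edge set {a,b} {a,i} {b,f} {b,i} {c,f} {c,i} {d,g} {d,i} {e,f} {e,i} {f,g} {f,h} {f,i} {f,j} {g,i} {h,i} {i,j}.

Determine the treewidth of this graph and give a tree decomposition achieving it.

Each bag holds 3 vertices, so the decomposition has width 2, which upper-bounds the treewidth. On the other hand G contains the 3-clique {d, g, i}. A clique must lie in a single bag of any decomposition, so no decomposition can have width below 2. Combining the bounds, tw(G) = 2.

Treewidth 2.
One optimal decomposition is:
Bags: B1 = {b, f, i}  B2 = {a, b, i}  B3 = {f, g, i}  B4 = {d, g, i}  B5 = {f, h, i}  B6 = {f, i, j}  B7 = {c, f, i}  B8 = {e, f, i}
Tree: B1–B2, B1–B3, B3–B4, B3–B5, B1–B6, B6–B7, B5–B8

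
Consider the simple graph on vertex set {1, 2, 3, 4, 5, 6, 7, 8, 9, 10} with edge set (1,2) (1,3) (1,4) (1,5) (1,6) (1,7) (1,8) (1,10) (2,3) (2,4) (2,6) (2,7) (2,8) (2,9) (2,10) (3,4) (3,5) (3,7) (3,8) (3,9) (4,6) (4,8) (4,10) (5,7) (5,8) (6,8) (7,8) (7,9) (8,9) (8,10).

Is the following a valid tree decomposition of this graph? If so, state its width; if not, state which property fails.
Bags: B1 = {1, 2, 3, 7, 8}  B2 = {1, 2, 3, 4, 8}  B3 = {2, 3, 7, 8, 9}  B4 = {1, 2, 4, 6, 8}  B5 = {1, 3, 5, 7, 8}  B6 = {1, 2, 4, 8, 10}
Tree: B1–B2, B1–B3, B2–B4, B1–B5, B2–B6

Yes; width 4.

Every vertex of G appears in some bag (union = {1, 2, 3, 4, 5, 6, 7, 8, 9, 10}); every edge is covered by a bag; and for each vertex v the set of bags containing v is connected in the bag tree. The decomposition is therefore valid. The largest bag has 5 vertices, so the width is 4.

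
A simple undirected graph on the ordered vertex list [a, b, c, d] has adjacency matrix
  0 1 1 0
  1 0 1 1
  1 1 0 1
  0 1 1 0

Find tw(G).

2

A width-2 tree decomposition is:
Bags: B1 = {b, c, d}  B2 = {a, b, c}
Tree: B1–B2
Each bag holds 3 vertices, so the decomposition has width 2, which upper-bounds the treewidth. Conversely, {b, c, d} is a clique of size 3, and the vertices of any clique must share a bag in every tree decomposition; so some bag has ≥ 3 vertices and tw(G) ≥ 2. The upper and lower bounds meet at 2, so that is the treewidth.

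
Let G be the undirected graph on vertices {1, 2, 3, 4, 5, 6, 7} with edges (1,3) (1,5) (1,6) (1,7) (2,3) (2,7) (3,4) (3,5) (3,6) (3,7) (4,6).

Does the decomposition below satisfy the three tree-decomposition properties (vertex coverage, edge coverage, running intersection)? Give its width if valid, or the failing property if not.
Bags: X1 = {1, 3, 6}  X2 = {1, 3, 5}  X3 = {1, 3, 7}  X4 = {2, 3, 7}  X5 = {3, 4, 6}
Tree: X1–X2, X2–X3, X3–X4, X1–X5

Yes; width 2.

Every vertex of G appears in some bag (union = {1, 2, 3, 4, 5, 6, 7}); every edge is covered by a bag; and for each vertex v the set of bags containing v is connected in the bag tree. The decomposition is therefore valid. The largest bag has 3 vertices, so the width is 2.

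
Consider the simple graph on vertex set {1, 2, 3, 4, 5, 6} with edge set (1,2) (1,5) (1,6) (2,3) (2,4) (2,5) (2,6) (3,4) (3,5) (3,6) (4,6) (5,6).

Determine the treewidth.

3

A width-3 tree decomposition is:
Bags: B1 = {2, 3, 5, 6}  B2 = {2, 3, 4, 6}  B3 = {1, 2, 5, 6}
Tree: B1–B2, B1–B3
Each bag holds 4 vertices, so the decomposition has width 3, which upper-bounds the treewidth. Conversely, {1, 2, 5, 6} is a clique of size 4, and the vertices of any clique must share a bag in every tree decomposition; so some bag has ≥ 4 vertices and tw(G) ≥ 3. Combining the bounds, tw(G) = 3.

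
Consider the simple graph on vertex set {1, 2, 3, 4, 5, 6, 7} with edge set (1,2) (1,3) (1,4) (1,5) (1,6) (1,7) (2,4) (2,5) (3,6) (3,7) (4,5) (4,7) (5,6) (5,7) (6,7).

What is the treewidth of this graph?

3

A width-3 tree decomposition is:
Bags: B1 = {1, 3, 6, 7}  B2 = {1, 5, 6, 7}  B3 = {1, 4, 5, 7}  B4 = {1, 2, 4, 5}
Tree: B1–B2, B2–B3, B3–B4
The largest bag has 4 vertices, giving width 3; this decomposition certifies tw(G) ≤ 3. Conversely, {1, 3, 6, 7} is a clique of size 4, and the vertices of any clique must share a bag in every tree decomposition; so some bag has ≥ 4 vertices and tw(G) ≥ 3. The upper and lower bounds meet at 3, so that is the treewidth.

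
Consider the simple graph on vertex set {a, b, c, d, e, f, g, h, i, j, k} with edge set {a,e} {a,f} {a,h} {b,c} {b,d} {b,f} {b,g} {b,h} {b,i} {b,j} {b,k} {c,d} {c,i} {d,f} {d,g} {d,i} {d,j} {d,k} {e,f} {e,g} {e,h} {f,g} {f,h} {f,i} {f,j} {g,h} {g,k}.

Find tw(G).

3

A width-3 tree decomposition is:
Bags: B1 = {b, d, f, i}  B2 = {b, d, f, g}  B3 = {b, d, g, k}  B4 = {b, c, d, i}  B5 = {b, f, g, h}  B6 = {e, f, g, h}  B7 = {b, d, f, j}  B8 = {a, e, f, h}
Tree: B1–B2, B2–B3, B1–B4, B2–B5, B5–B6, B2–B7, B6–B8
The largest bag has 4 vertices, giving width 3; this decomposition certifies tw(G) ≤ 3. Conversely, {b, c, d, i} is a clique of size 4, and the vertices of any clique must share a bag in every tree decomposition; so some bag has ≥ 4 vertices and tw(G) ≥ 3. The upper and lower bounds meet at 3, so that is the treewidth.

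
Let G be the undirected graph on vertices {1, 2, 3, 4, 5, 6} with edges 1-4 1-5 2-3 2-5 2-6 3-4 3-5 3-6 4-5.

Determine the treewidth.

2

A width-2 tree decomposition is:
Bags: B1 = {3, 4, 5}  B2 = {2, 3, 5}  B3 = {2, 3, 6}  B4 = {1, 4, 5}
Tree: B1–B2, B2–B3, B1–B4
The largest bag has 3 vertices, giving width 2; this decomposition certifies tw(G) ≤ 2. On the other hand G contains the 3-clique {1, 4, 5}. A clique must lie in a single bag of any decomposition, so no decomposition can have width below 2. Therefore the treewidth is 2.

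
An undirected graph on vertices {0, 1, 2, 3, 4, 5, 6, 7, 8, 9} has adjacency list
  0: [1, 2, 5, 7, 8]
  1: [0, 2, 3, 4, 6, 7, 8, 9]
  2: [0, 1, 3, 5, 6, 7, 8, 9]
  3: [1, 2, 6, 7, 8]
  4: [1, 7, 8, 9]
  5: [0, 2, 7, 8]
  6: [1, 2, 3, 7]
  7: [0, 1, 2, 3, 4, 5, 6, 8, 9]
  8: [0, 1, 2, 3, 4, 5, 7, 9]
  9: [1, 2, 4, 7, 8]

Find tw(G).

A width-4 tree decomposition is:
Bags: B1 = {0, 2, 5, 7, 8}  B2 = {0, 1, 2, 7, 8}  B3 = {1, 2, 7, 8, 9}  B4 = {1, 2, 3, 7, 8}  B5 = {1, 2, 3, 6, 7}  B6 = {1, 4, 7, 8, 9}
Tree: B1–B2, B2–B3, B3–B4, B4–B5, B3–B6
The largest bag has 5 vertices, giving width 4; this decomposition certifies tw(G) ≤ 4. On the other hand G contains the 5-clique {0, 1, 2, 7, 8}. A clique must lie in a single bag of any decomposition, so no decomposition can have width below 4. Therefore the treewidth is 4.

4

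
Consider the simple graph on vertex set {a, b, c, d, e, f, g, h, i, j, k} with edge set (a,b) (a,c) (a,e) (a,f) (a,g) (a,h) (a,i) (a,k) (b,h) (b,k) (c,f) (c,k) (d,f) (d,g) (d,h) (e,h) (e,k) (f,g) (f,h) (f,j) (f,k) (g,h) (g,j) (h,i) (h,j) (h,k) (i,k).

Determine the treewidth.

3

A width-3 tree decomposition is:
Bags: B1 = {a, f, h, k}  B2 = {a, e, h, k}  B3 = {a, h, i, k}  B4 = {a, f, g, h}  B5 = {d, f, g, h}  B6 = {f, g, h, j}  B7 = {a, b, h, k}  B8 = {a, c, f, k}
Tree: B1–B2, B1–B3, B1–B4, B4–B5, B5–B6, B2–B7, B1–B8
The largest bag has 4 vertices, giving width 3; this decomposition certifies tw(G) ≤ 3. Conversely, {d, f, g, h} is a clique of size 4, and the vertices of any clique must share a bag in every tree decomposition; so some bag has ≥ 4 vertices and tw(G) ≥ 3. Hence tw(G) = 3 exactly.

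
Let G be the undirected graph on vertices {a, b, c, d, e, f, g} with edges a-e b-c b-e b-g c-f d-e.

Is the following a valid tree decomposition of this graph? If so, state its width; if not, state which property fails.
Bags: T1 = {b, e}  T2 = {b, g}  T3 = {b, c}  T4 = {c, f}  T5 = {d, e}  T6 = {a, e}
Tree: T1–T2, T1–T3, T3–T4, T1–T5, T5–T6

Vertex coverage: the bags together contain {a, b, c, d, e, f, g}, the full vertex set. Edge coverage: each edge of G has both endpoints in at least one bag. Running intersection: for every vertex, the bags containing it form a connected subtree. All three properties hold, so this is a valid tree decomposition of width max|bag| − 1 = 1, and hence tw(G) ≤ 1.

Yes; width 1.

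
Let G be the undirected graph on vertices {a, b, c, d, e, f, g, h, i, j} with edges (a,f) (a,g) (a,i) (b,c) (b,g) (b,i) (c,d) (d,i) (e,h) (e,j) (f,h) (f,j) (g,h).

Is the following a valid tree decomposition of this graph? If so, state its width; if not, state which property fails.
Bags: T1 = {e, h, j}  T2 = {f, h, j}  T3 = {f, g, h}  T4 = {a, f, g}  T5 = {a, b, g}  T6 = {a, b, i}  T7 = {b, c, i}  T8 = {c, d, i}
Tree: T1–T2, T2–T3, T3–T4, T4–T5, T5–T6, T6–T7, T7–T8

Every vertex of G appears in some bag (union = {a, b, c, d, e, f, g, h, i, j}); every edge is covered by a bag; and for each vertex v the set of bags containing v is connected in the bag tree. The decomposition is therefore valid. The largest bag has 3 vertices, so the width is 2.

Yes; width 2.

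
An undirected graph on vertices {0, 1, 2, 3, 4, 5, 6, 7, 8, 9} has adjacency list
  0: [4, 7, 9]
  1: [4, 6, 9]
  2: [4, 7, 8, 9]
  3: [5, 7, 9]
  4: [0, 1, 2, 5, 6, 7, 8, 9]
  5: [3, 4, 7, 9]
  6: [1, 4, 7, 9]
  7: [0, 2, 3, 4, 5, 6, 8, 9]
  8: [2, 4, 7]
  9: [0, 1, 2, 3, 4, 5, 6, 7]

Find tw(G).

3

A width-3 tree decomposition is:
Bags: B1 = {4, 6, 7, 9}  B2 = {4, 5, 7, 9}  B3 = {0, 4, 7, 9}  B4 = {2, 4, 7, 9}  B5 = {3, 5, 7, 9}  B6 = {1, 4, 6, 9}  B7 = {2, 4, 7, 8}
Tree: B1–B2, B2–B3, B1–B4, B2–B5, B1–B6, B4–B7
Each bag holds 4 vertices, so the decomposition has width 3, which upper-bounds the treewidth. On the other hand G contains the 4-clique {3, 5, 7, 9}. A clique must lie in a single bag of any decomposition, so no decomposition can have width below 3. The upper and lower bounds meet at 3, so that is the treewidth.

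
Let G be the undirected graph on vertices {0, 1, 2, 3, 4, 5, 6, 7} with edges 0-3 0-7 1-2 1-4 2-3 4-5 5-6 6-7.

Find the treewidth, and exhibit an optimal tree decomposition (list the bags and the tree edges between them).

Every bag has size at most 3, so the width is 3 − 1 = 2 and tw(G) ≤ 2. The edges 2–3–0–7–6–5–4–1–2 form a cycle, so G is not a tree and its treewidth is at least 2. Hence tw(G) = 2 exactly.

Treewidth 2.
One optimal decomposition is:
Bags: B1 = {0, 2, 3}  B2 = {0, 2, 7}  B3 = {2, 6, 7}  B4 = {2, 5, 6}  B5 = {2, 4, 5}  B6 = {1, 2, 4}
Tree: B1–B2, B2–B3, B3–B4, B4–B5, B5–B6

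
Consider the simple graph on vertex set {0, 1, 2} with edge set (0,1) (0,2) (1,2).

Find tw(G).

A width-2 tree decomposition is:
Bags: B1 = {0, 1, 2}
Tree: (single bag)
A single bag containing all 3 vertices is trivially a valid decomposition of width 2. On the other hand G contains the 3-clique {0, 1, 2}. A clique must lie in a single bag of any decomposition, so no decomposition can have width below 2. Hence tw(G) = 2 exactly.

2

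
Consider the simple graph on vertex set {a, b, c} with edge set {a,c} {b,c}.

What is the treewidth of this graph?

1

A width-1 tree decomposition is:
Bags: B1 = {b, c}  B2 = {a, c}
Tree: B1–B2
Each bag holds 2 vertices, so the decomposition has width 1, which upper-bounds the treewidth. Any graph with an edge has treewidth ≥ 1, and G has the edge c–b. The upper and lower bounds meet at 1, so that is the treewidth.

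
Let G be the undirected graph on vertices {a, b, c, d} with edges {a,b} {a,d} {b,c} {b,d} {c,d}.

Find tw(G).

2

A width-2 tree decomposition is:
Bags: B1 = {b, c, d}  B2 = {a, b, d}
Tree: B1–B2
Every bag has size at most 3, so the width is 3 − 1 = 2 and tw(G) ≤ 2. For the lower bound, the 3 vertices {b, c, d} are pairwise adjacent, and any tree decomposition puts a clique entirely inside one bag — forcing width ≥ 2. The upper and lower bounds meet at 2, so that is the treewidth.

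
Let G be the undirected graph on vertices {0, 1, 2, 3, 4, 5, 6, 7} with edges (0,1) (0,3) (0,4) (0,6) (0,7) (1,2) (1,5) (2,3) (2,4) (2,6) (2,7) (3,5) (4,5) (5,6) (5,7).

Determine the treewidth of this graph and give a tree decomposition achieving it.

Each bag holds 4 vertices, so the decomposition has width 3, which upper-bounds the treewidth. For the lower bound: the 4 vertex sets {4,5}, {0,7}, {2}, {1} are disjoint, each induces a connected subgraph, and every pair is joined by at least one edge of G. Contracting each set to a single vertex therefore yields K_{4} as a minor, and since treewidth is minor-monotone, tw(G) ≥ tw(K_{4}) = 3. Therefore the treewidth is 3.

Treewidth 3.
One optimal decomposition is:
Bags: B1 = {0, 2, 4, 5}  B2 = {0, 2, 5, 7}  B3 = {0, 1, 2, 5}  B4 = {0, 2, 3, 5}  B5 = {0, 2, 5, 6}
Tree: B1–B2, B2–B3, B3–B4, B4–B5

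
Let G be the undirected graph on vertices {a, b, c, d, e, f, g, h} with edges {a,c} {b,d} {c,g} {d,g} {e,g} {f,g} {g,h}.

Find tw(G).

1

A width-1 tree decomposition is:
Bags: B1 = {c, g}  B2 = {d, g}  B3 = {b, d}  B4 = {a, c}  B5 = {f, g}  B6 = {g, h}  B7 = {e, g}
Tree: B1–B2, B2–B3, B1–B4, B2–B5, B5–B6, B1–B7
Every bag has size at most 2, so the width is 2 − 1 = 1 and tw(G) ≤ 1. Since G has at least one edge (e.g. c–g), it is not an edgeless graph, so tw(G) ≥ 1. Hence tw(G) = 1 exactly.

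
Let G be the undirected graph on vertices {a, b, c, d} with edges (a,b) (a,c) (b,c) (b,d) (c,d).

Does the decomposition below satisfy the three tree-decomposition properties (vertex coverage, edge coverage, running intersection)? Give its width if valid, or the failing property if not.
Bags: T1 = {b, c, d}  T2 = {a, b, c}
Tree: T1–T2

Checking the three conditions: (i) the bags cover all of {a, b, c, d}; (ii) for each edge, some bag contains both endpoints; (iii) the bags containing any fixed vertex form a subtree. All hold, so the decomposition is valid with width 3 − 1 = 2.

Yes; width 2.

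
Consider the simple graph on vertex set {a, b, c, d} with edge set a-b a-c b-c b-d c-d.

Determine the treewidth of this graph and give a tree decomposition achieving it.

Every bag has size at most 3, so the width is 3 − 1 = 2 and tw(G) ≤ 2. Conversely, {b, c, d} is a clique of size 3, and the vertices of any clique must share a bag in every tree decomposition; so some bag has ≥ 3 vertices and tw(G) ≥ 2. Combining the bounds, tw(G) = 2.

Treewidth 2.
One such decomposition:
Bags: B1 = {a, b, c}  B2 = {b, c, d}
Tree: B1–B2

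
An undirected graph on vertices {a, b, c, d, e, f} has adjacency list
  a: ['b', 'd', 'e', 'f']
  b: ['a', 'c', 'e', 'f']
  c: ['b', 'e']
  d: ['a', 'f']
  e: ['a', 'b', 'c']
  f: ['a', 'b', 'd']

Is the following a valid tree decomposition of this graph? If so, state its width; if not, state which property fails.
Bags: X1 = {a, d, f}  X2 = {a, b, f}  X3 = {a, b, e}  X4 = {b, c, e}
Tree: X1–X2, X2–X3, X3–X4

Every vertex of G appears in some bag (union = {a, b, c, d, e, f}); every edge is covered by a bag; and for each vertex v the set of bags containing v is connected in the bag tree. The decomposition is therefore valid. The largest bag has 3 vertices, so the width is 2.

Yes; width 2.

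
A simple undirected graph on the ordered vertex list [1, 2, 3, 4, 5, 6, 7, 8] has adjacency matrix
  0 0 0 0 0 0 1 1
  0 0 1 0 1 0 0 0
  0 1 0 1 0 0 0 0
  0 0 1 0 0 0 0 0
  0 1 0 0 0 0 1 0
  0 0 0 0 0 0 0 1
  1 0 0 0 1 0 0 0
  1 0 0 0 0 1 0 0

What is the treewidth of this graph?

A width-1 tree decomposition is:
Bags: B1 = {3, 4}  B2 = {2, 3}  B3 = {2, 5}  B4 = {5, 7}  B5 = {1, 7}  B6 = {1, 8}  B7 = {6, 8}
Tree: B1–B2, B2–B3, B3–B4, B4–B5, B5–B6, B6–B7
Every bag has size at most 2, so the width is 2 − 1 = 1 and tw(G) ≤ 1. G has an edge, so its treewidth is at least 1. Therefore the treewidth is 1.

1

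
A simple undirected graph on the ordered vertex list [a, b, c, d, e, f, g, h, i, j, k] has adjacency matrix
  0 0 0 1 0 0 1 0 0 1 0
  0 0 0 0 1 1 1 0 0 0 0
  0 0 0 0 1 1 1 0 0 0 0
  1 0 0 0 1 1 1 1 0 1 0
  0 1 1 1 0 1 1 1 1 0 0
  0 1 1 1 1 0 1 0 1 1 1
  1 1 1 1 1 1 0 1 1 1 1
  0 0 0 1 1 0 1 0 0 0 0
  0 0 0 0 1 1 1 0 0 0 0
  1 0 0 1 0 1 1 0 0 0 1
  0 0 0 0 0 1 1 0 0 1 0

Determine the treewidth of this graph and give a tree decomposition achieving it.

Each bag holds 4 vertices, so the decomposition has width 3, which upper-bounds the treewidth. Conversely, {a, d, g, j} is a clique of size 4, and the vertices of any clique must share a bag in every tree decomposition; so some bag has ≥ 4 vertices and tw(G) ≥ 3. Therefore the treewidth is 3.

Treewidth 3.
One such decomposition:
Bags: B1 = {c, e, f, g}  B2 = {d, e, f, g}  B3 = {d, f, g, j}  B4 = {a, d, g, j}  B5 = {d, e, g, h}  B6 = {e, f, g, i}  B7 = {f, g, j, k}  B8 = {b, e, f, g}
Tree: B1–B2, B2–B3, B3–B4, B2–B5, B1–B6, B3–B7, B1–B8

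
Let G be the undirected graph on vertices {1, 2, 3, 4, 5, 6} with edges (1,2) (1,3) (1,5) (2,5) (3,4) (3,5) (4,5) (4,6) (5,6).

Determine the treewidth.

A width-2 tree decomposition is:
Bags: B1 = {3, 4, 5}  B2 = {1, 3, 5}  B3 = {1, 2, 5}  B4 = {4, 5, 6}
Tree: B1–B2, B2–B3, B1–B4
Every bag has size at most 3, so the width is 3 − 1 = 2 and tw(G) ≤ 2. On the other hand G contains the 3-clique {1, 2, 5}. A clique must lie in a single bag of any decomposition, so no decomposition can have width below 2. Combining the bounds, tw(G) = 2.

2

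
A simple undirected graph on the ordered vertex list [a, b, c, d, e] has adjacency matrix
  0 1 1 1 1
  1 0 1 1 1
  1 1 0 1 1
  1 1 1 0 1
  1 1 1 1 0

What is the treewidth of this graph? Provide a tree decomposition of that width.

Treewidth 4.
Bags: B1 = {a, b, c, d, e}
Tree: (single bag)

With just one bag of size 5, the width is 5 − 1 = 4, so tw(G) ≤ 4. Conversely, {a, b, c, d, e} is a clique of size 5, and the vertices of any clique must share a bag in every tree decomposition; so some bag has ≥ 5 vertices and tw(G) ≥ 4. The upper and lower bounds meet at 4, so that is the treewidth.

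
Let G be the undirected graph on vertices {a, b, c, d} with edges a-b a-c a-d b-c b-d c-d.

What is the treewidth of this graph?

3

A width-3 tree decomposition is:
Bags: B1 = {a, b, c, d}
Tree: (single bag)
With just one bag of size 4, the width is 4 − 1 = 3, so tw(G) ≤ 3. For the lower bound, the 4 vertices {a, b, c, d} are pairwise adjacent, and any tree decomposition puts a clique entirely inside one bag — forcing width ≥ 3. Combining the bounds, tw(G) = 3.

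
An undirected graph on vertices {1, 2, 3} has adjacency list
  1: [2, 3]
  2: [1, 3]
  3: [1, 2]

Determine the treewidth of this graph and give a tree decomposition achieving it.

With just one bag of size 3, the width is 3 − 1 = 2, so tw(G) ≤ 2. For the lower bound, the 3 vertices {1, 2, 3} are pairwise adjacent, and any tree decomposition puts a clique entirely inside one bag — forcing width ≥ 2. The upper and lower bounds meet at 2, so that is the treewidth.

Treewidth 2.
One optimal decomposition is:
Bags: B1 = {1, 2, 3}
Tree: (single bag)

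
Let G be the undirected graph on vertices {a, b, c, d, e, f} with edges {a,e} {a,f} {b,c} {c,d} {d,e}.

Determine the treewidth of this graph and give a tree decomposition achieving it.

The largest bag has 2 vertices, giving width 1; this decomposition certifies tw(G) ≤ 1. G has an edge, so its treewidth is at least 1. Therefore the treewidth is 1.

Treewidth 1.
Bags: B1 = {b, c}  B2 = {c, d}  B3 = {d, e}  B4 = {a, e}  B5 = {a, f}
Tree: B1–B2, B2–B3, B3–B4, B4–B5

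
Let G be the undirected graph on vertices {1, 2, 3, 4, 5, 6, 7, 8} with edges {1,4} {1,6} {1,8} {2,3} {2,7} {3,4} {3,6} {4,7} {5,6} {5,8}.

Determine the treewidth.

A width-2 tree decomposition is:
Bags: B1 = {5, 6, 8}  B2 = {1, 6, 8}  B3 = {1, 3, 6}  B4 = {1, 3, 4}  B5 = {2, 3, 4}  B6 = {2, 4, 7}
Tree: B1–B2, B2–B3, B3–B4, B4–B5, B5–B6
Every bag has size at most 3, so the width is 3 − 1 = 2 and tw(G) ≤ 2. For the lower bound, G contains the cycle 5–8–1–6–5, so G is not a forest; only forests have treewidth ≤ 1, hence tw(G) ≥ 2. Hence tw(G) = 2 exactly.

2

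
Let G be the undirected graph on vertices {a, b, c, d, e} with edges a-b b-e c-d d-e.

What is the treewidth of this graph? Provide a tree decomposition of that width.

Treewidth 1.
One optimal decomposition is:
Bags: B1 = {c, d}  B2 = {d, e}  B3 = {b, e}  B4 = {a, b}
Tree: B1–B2, B2–B3, B3–B4

The largest bag has 2 vertices, giving width 1; this decomposition certifies tw(G) ≤ 1. G has an edge, so its treewidth is at least 1. The upper and lower bounds meet at 1, so that is the treewidth.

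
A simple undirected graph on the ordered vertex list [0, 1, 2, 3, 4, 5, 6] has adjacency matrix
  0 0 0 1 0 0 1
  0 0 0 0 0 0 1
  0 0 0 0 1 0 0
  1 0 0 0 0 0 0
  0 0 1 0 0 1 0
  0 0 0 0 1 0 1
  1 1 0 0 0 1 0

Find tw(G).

A width-1 tree decomposition is:
Bags: B1 = {0, 6}  B2 = {0, 3}  B3 = {1, 6}  B4 = {5, 6}  B5 = {4, 5}  B6 = {2, 4}
Tree: B1–B2, B1–B3, B3–B4, B4–B5, B5–B6
The largest bag has 2 vertices, giving width 1; this decomposition certifies tw(G) ≤ 1. G has an edge, so its treewidth is at least 1. The upper and lower bounds meet at 1, so that is the treewidth.

1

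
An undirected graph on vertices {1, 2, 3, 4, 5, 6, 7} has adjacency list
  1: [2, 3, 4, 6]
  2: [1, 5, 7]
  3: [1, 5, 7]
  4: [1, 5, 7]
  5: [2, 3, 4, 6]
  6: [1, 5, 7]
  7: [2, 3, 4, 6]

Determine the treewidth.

A width-3 tree decomposition is:
Bags: B1 = {1, 2, 5, 7}  B2 = {1, 4, 5, 7}  B3 = {1, 3, 5, 7}  B4 = {1, 5, 6, 7}
Tree: B1–B2, B2–B3, B3–B4
Each bag holds 4 vertices, so the decomposition has width 3, which upper-bounds the treewidth. For the lower bound: the 4 vertex sets {1,2}, {4,5}, {7}, {3} are disjoint, each induces a connected subgraph, and every pair is joined by at least one edge of G. Contracting each set to a single vertex therefore yields K_{4} as a minor, and since treewidth is minor-monotone, tw(G) ≥ tw(K_{4}) = 3. Hence tw(G) = 3 exactly.

3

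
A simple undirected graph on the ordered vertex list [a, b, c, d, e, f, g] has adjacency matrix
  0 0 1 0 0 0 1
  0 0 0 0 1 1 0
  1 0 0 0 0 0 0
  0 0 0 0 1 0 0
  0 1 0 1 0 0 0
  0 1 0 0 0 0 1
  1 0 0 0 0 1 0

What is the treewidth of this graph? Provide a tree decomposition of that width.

Treewidth 1.
One such decomposition:
Bags: B1 = {d, e}  B2 = {b, e}  B3 = {b, f}  B4 = {f, g}  B5 = {a, g}  B6 = {a, c}
Tree: B1–B2, B2–B3, B3–B4, B4–B5, B5–B6

Each bag holds 2 vertices, so the decomposition has width 1, which upper-bounds the treewidth. G has an edge, so its treewidth is at least 1. Combining the bounds, tw(G) = 1.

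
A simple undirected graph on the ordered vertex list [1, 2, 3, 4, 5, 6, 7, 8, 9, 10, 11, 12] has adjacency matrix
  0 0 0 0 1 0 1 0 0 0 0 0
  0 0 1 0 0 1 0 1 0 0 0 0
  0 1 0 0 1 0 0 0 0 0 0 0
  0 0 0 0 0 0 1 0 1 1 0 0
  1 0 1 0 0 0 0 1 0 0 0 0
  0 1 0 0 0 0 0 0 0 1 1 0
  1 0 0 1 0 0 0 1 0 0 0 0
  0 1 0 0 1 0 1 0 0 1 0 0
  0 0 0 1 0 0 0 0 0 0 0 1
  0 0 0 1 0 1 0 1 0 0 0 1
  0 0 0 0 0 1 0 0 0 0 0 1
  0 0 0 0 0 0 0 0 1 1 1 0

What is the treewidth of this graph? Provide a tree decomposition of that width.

Each bag holds 4 vertices, so the decomposition has width 3, which upper-bounds the treewidth. For the lower bound: the 4 vertex sets {9,11,12}, {6}, {10}, {2,4,7,8} are disjoint, each induces a connected subgraph, and every pair is joined by at least one edge of G. Contracting each set to a single vertex therefore yields K_{4} as a minor, and since treewidth is minor-monotone, tw(G) ≥ tw(K_{4}) = 3. Combining the bounds, tw(G) = 3.

Treewidth 3.
One optimal decomposition is:
Bags: B1 = {6, 9, 11, 12}  B2 = {6, 9, 10, 12}  B3 = {4, 6, 9, 10}  B4 = {2, 4, 6, 10}  B5 = {2, 4, 8, 10}  B6 = {2, 4, 7, 8}  B7 = {2, 3, 7, 8}  B8 = {3, 5, 7, 8}  B9 = {1, 3, 5, 7}
Tree: B1–B2, B2–B3, B3–B4, B4–B5, B5–B6, B6–B7, B7–B8, B8–B9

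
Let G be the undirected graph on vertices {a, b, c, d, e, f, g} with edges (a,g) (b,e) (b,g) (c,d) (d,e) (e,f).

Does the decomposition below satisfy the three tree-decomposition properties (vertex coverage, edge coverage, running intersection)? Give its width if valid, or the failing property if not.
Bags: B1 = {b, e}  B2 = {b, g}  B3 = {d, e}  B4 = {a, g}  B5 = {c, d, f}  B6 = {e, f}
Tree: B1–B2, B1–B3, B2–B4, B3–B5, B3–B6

No — bags containing vertex f are not connected in the tree.

A tree decomposition must satisfy three properties: every vertex lies in some bag; for every edge, both endpoints lie together in some bag; and for every vertex, the bags containing it form a connected subtree. Here bags containing vertex f are not connected in the tree, so the decomposition is invalid.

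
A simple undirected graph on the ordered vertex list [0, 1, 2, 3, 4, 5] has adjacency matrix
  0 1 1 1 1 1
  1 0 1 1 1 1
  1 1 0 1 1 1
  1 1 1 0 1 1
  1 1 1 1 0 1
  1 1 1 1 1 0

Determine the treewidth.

5

A width-5 tree decomposition is:
Bags: B1 = {0, 1, 2, 3, 4, 5}
Tree: (single bag)
With just one bag of size 6, the width is 6 − 1 = 5, so tw(G) ≤ 5. Conversely, {0, 1, 2, 3, 4, 5} is a clique of size 6, and the vertices of any clique must share a bag in every tree decomposition; so some bag has ≥ 6 vertices and tw(G) ≥ 5. Hence tw(G) = 5 exactly.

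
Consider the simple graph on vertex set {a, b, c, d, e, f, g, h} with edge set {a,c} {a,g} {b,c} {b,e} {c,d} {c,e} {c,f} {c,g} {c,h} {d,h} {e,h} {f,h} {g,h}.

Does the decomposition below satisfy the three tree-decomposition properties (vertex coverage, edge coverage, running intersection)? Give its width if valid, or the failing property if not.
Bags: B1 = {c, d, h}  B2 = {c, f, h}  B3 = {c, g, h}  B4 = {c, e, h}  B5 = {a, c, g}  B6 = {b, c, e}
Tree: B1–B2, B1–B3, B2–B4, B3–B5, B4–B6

Yes; width 2.

Vertex coverage: the bags together contain {a, b, c, d, e, f, g, h}, the full vertex set. Edge coverage: each edge of G has both endpoints in at least one bag. Running intersection: for every vertex, the bags containing it form a connected subtree. All three properties hold, so this is a valid tree decomposition of width max|bag| − 1 = 2, and hence tw(G) ≤ 2.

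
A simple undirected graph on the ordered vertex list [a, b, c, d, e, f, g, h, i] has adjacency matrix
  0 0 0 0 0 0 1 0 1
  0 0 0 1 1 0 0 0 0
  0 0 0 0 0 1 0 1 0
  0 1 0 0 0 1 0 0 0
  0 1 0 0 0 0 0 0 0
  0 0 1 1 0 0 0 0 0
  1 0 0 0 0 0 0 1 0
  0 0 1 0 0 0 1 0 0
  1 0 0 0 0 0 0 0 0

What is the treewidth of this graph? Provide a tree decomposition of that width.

Each bag holds 2 vertices, so the decomposition has width 1, which upper-bounds the treewidth. Any graph with an edge has treewidth ≥ 1, and G has the edge e–b. Therefore the treewidth is 1.

Treewidth 1.
One such decomposition:
Bags: B1 = {b, e}  B2 = {b, d}  B3 = {d, f}  B4 = {c, f}  B5 = {c, h}  B6 = {g, h}  B7 = {a, g}  B8 = {a, i}
Tree: B1–B2, B2–B3, B3–B4, B4–B5, B5–B6, B6–B7, B7–B8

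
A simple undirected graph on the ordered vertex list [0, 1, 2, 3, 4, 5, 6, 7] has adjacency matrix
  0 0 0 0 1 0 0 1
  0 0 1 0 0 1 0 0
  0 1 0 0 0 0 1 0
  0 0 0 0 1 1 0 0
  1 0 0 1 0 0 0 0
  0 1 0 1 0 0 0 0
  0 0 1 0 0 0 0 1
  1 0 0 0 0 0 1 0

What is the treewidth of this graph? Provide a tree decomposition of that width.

Every bag has size at most 3, so the width is 3 − 1 = 2 and tw(G) ≤ 2. Since 5–1–2–6–7–0–4–3–5 is a cycle in G, G is not acyclic. Forests are exactly the graphs of treewidth ≤ 1, so tw(G) ≥ 2. Therefore the treewidth is 2.

Treewidth 2.
One optimal decomposition is:
Bags: B1 = {1, 2, 5}  B2 = {2, 5, 6}  B3 = {5, 6, 7}  B4 = {0, 5, 7}  B5 = {0, 4, 5}  B6 = {3, 4, 5}
Tree: B1–B2, B2–B3, B3–B4, B4–B5, B5–B6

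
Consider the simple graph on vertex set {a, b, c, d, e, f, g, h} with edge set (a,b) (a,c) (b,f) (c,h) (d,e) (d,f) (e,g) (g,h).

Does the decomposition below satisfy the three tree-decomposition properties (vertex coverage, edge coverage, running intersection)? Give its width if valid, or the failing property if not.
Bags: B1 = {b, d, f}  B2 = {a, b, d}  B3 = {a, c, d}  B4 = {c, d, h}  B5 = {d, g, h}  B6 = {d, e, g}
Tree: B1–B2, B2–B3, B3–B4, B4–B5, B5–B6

Yes; width 2.

Checking the three conditions: (i) the bags cover all of {a, b, c, d, e, f, g, h}; (ii) for each edge, some bag contains both endpoints; (iii) the bags containing any fixed vertex form a subtree. All hold, so the decomposition is valid with width 3 − 1 = 2.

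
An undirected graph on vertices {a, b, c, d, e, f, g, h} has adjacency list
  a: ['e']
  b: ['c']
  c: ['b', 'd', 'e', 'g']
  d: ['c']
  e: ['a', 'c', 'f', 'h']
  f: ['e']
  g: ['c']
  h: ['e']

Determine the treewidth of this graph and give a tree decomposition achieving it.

Every bag has size at most 2, so the width is 2 − 1 = 1 and tw(G) ≤ 1. Since G has at least one edge (e.g. c–e), it is not an edgeless graph, so tw(G) ≥ 1. The upper and lower bounds meet at 1, so that is the treewidth.

Treewidth 1.
One optimal decomposition is:
Bags: B1 = {c, e}  B2 = {e, f}  B3 = {c, g}  B4 = {b, c}  B5 = {e, h}  B6 = {a, e}  B7 = {c, d}
Tree: B1–B2, B1–B3, B3–B4, B2–B5, B1–B6, B4–B7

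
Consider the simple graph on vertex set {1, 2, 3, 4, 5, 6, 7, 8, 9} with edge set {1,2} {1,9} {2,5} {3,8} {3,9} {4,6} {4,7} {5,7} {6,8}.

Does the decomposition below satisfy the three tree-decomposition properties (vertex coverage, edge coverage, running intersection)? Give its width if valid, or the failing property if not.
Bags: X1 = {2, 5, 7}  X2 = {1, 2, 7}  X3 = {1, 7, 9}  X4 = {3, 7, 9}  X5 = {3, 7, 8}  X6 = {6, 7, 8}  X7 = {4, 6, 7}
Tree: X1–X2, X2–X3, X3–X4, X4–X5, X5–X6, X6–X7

Vertex coverage: the bags together contain {1, 2, 3, 4, 5, 6, 7, 8, 9}, the full vertex set. Edge coverage: each edge of G has both endpoints in at least one bag. Running intersection: for every vertex, the bags containing it form a connected subtree. All three properties hold, so this is a valid tree decomposition of width max|bag| − 1 = 2, and hence tw(G) ≤ 2.

Yes; width 2.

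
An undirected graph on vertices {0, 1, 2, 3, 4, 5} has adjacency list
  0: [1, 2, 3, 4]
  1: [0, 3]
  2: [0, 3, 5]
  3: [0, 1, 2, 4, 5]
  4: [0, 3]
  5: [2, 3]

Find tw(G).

2

A width-2 tree decomposition is:
Bags: B1 = {0, 3, 4}  B2 = {0, 2, 3}  B3 = {0, 1, 3}  B4 = {2, 3, 5}
Tree: B1–B2, B2–B3, B2–B4
Every bag has size at most 3, so the width is 3 − 1 = 2 and tw(G) ≤ 2. On the other hand G contains the 3-clique {0, 1, 3}. A clique must lie in a single bag of any decomposition, so no decomposition can have width below 2. Combining the bounds, tw(G) = 2.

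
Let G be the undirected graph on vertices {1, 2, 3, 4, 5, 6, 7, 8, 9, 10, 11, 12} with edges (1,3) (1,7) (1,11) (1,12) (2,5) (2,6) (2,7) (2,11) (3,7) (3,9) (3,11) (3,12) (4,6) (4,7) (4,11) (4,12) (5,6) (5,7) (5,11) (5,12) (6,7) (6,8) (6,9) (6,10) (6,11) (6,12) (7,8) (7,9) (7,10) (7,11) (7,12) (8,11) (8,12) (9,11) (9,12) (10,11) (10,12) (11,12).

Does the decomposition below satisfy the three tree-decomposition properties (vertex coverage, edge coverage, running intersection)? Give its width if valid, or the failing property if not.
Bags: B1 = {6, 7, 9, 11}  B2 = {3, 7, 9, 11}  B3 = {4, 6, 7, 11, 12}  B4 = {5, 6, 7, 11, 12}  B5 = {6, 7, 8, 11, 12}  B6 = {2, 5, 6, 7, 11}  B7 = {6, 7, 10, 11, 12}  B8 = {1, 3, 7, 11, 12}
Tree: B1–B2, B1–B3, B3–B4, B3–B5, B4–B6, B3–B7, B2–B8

No — edge (12,9) lies in no bag.

A tree decomposition must satisfy three properties: every vertex lies in some bag; for every edge, both endpoints lie together in some bag; and for every vertex, the bags containing it form a connected subtree. Here edge (12,9) lies in no bag, so the decomposition is invalid.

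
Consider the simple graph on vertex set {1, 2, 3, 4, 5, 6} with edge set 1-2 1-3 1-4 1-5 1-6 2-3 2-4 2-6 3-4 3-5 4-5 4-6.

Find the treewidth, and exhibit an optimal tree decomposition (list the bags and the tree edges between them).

Treewidth 3.
One such decomposition:
Bags: B1 = {1, 2, 3, 4}  B2 = {1, 2, 4, 6}  B3 = {1, 3, 4, 5}
Tree: B1–B2, B1–B3

Every bag has size at most 4, so the width is 4 − 1 = 3 and tw(G) ≤ 3. Conversely, {1, 2, 3, 4} is a clique of size 4, and the vertices of any clique must share a bag in every tree decomposition; so some bag has ≥ 4 vertices and tw(G) ≥ 3. Hence tw(G) = 3 exactly.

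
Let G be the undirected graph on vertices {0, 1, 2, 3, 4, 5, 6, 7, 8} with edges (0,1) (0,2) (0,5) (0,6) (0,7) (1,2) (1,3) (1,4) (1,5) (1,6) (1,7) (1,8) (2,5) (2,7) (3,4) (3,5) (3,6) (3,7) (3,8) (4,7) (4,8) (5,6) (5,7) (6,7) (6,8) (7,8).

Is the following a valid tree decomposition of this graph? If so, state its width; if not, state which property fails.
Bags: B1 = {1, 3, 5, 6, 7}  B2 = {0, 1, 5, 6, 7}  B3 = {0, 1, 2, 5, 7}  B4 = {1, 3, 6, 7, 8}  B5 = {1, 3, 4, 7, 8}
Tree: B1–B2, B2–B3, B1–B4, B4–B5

Vertex coverage: the bags together contain {0, 1, 2, 3, 4, 5, 6, 7, 8}, the full vertex set. Edge coverage: each edge of G has both endpoints in at least one bag. Running intersection: for every vertex, the bags containing it form a connected subtree. All three properties hold, so this is a valid tree decomposition of width max|bag| − 1 = 4, and hence tw(G) ≤ 4.

Yes; width 4.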